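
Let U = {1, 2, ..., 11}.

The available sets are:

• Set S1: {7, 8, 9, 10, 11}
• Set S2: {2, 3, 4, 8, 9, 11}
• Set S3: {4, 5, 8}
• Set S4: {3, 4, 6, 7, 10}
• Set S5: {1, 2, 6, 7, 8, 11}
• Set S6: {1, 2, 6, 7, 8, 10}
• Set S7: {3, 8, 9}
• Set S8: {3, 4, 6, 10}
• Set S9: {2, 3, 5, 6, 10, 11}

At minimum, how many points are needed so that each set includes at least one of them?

The 2 points {3, 8} hit every set.
No single point lies in every set, so at least 2 are needed and 2 is optimal.

2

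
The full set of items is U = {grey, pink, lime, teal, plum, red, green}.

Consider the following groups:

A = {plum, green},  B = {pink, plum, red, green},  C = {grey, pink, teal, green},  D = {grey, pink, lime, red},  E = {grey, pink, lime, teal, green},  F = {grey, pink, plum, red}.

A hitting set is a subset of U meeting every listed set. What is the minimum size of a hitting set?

2

The 2 items {grey, plum} hit every group.
The groups A, D are pairwise disjoint, so any hitting set needs a separate item for each — at least 2. Hence 2 is optimal.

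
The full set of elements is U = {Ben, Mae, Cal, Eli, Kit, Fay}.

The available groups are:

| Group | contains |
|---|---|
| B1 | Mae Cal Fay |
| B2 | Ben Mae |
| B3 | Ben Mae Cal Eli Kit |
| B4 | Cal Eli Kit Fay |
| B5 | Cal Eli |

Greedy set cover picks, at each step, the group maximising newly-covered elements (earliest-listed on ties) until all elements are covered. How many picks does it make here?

2

Greedy: pick B3 (covers 5 new) → pick B1 (covers 1 new). Total picks: 2.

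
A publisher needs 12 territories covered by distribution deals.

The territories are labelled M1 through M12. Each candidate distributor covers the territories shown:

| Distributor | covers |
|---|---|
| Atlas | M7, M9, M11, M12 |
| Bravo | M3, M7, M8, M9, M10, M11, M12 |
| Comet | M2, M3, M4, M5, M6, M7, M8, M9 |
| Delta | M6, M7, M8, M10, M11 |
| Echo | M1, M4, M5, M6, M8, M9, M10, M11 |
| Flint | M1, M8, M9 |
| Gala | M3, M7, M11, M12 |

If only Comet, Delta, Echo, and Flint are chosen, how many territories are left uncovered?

1

Union of Comet, Delta, Echo, Flint = {M1, M2, M3, M4, M5, M6, M7, M8, M9, M10, M11}.
Not covered: M12 — 1 territory.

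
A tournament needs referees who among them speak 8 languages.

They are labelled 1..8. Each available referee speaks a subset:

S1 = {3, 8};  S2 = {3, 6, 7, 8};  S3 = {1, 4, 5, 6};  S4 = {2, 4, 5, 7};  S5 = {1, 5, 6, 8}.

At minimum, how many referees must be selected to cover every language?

3

S2 and S4 and S5 together: S2 ∪ S4 ∪ S5 = {1, 2, 3, 4, 5, 6, 7, 8} — every language is covered.
Only S4 contains 2, so S4 is forced; the remaining 4 languages need at least 2 more referees (each remaining referee adds at most 3) — so at least 3 referees are needed, and 3 is optimal.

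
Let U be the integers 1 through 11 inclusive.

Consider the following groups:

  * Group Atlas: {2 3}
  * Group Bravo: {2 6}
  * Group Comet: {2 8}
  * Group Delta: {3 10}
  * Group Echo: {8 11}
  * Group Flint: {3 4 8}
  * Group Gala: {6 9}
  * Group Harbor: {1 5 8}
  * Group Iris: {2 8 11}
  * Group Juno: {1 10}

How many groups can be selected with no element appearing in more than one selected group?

Atlas, Echo, Gala, Juno are pairwise disjoint (Atlas={2,3}; Echo={8,11}; Gala={6,9}; Juno={1,10}).
Every remaining group overlaps one of these, and no 5 of the listed groups are pairwise disjoint, so 4 is the maximum.

4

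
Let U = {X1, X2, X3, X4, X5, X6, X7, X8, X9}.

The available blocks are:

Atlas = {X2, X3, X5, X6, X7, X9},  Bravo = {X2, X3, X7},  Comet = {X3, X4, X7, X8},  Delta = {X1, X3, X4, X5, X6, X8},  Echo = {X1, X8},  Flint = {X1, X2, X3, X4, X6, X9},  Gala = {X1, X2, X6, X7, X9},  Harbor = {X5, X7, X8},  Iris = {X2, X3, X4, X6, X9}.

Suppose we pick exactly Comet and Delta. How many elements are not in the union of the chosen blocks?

2

Union of Comet, Delta = {X1, X3, X4, X5, X6, X7, X8}.
Not covered: X2, X9 — 2 elements.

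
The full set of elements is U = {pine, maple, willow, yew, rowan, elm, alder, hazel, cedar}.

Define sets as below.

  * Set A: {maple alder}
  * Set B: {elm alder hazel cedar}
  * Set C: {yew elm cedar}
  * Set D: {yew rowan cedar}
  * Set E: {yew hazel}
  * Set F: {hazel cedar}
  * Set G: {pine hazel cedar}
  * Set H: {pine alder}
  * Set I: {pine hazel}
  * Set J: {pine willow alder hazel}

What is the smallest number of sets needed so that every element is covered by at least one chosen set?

A and B and D and J together: A ∪ B ∪ D ∪ J = {pine, maple, willow, yew, rowan, elm, alder, hazel, cedar} — every element is covered.
Only A contains maple, so A is forced; the remaining 7 elements need at least 3 more sets (each remaining set adds at most 3) — so at least 4 sets are needed, and 4 is optimal.

4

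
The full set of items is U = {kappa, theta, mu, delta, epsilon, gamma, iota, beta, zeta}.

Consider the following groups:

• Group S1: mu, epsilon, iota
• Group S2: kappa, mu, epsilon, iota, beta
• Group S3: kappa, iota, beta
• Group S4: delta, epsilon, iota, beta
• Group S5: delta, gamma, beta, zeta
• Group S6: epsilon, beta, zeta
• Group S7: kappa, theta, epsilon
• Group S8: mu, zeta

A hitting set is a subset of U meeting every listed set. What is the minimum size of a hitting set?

Take H = {kappa, epsilon, zeta}. Each listed group contains at least one of these, so H is a hitting set of size 3.
No choice of 2 items meets every group, so 3 is the minimum.

3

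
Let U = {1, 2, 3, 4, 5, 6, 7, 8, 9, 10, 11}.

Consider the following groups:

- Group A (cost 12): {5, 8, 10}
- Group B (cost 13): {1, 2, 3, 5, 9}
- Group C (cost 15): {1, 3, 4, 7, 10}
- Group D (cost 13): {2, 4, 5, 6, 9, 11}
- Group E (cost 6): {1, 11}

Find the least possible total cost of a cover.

A, C, D together cover every point (A ∪ C ∪ D = {1, 2, 3, 4, 5, 6, 7, 8, 9, 10, 11}); total cost 12 + 15 + 13 = 40.
No covering selection has total cost below 40.

40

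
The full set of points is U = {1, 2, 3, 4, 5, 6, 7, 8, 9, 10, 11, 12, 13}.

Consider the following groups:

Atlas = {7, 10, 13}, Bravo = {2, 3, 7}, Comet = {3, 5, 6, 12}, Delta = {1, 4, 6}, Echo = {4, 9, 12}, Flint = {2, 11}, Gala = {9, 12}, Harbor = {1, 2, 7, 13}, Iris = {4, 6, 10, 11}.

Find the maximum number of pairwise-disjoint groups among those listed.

4

Atlas, Delta, Flint, Gala are pairwise disjoint (Atlas={7,10,13}; Delta={1,4,6}; Flint={2,11}; Gala={9,12}).
Every remaining group overlaps one of these, and no 5 of the listed groups are pairwise disjoint, so 4 is the maximum.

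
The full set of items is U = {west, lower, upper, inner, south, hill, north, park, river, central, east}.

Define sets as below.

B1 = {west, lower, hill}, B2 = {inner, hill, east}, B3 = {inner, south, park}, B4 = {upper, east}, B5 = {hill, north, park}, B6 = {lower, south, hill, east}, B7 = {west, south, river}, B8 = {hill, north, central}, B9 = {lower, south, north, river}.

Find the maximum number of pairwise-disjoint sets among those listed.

3

B4, B5, B7 are pairwise disjoint (B4={upper,east}; B5={hill,north,park}; B7={west,south,river}).
Every remaining set overlaps one of these, and no 4 of the listed sets are pairwise disjoint, so 3 is the maximum.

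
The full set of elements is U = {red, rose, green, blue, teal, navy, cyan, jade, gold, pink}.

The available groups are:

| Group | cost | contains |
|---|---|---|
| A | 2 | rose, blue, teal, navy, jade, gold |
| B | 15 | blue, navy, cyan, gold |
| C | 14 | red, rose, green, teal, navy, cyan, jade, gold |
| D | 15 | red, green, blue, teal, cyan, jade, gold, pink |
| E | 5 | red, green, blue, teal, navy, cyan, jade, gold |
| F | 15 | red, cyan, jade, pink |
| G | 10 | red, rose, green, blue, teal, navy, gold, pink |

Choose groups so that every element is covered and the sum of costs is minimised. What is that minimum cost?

E, G together cover every element (E ∪ G = {red, rose, green, blue, teal, navy, cyan, jade, gold, pink}); total cost 5 + 10 = 15.
The greedy pick A, E, G costs 17; no covering selection beats 15.

15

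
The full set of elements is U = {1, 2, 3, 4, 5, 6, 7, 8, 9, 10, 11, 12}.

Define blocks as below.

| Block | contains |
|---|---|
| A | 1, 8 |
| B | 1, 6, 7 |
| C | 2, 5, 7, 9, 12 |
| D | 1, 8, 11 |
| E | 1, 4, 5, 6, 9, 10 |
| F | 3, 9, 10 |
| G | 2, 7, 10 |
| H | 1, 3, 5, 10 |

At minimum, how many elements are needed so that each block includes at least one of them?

3

Take T = {1, 2, 10}. Each listed block contains at least one of these, so T is a hitting set of size 3.
No choice of 2 elements meets every block, so 3 is the minimum.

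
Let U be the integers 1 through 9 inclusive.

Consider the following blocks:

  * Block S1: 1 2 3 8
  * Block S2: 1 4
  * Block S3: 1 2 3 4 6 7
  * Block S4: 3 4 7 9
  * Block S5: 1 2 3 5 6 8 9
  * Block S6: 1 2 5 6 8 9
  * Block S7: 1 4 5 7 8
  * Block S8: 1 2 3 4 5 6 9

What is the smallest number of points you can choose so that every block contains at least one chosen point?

H = {1, 4} meets every block (each contains at least one member of H), and |H| = 2.
No single point lies in every block, so at least 2 are needed and 2 is optimal.

2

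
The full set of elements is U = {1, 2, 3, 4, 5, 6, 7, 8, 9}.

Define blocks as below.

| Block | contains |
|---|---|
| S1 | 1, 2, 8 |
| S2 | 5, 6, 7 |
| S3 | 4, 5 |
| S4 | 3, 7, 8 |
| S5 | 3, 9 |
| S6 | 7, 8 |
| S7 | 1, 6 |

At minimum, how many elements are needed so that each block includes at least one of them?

4

Take H = {1, 5, 7, 9}. Each listed block contains at least one of these, so H is a hitting set of size 4.
The blocks S3, S5, S6, S7 are pairwise disjoint, so any hitting set needs a separate element for each — at least 4. Hence 4 is optimal.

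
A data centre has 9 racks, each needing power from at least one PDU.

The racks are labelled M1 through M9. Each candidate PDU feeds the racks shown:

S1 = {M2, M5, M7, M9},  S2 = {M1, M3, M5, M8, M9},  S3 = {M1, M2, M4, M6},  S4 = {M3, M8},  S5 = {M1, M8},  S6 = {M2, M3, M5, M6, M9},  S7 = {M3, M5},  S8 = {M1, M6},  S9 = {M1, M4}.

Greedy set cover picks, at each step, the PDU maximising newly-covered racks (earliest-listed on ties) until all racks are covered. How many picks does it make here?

3

Greedy: pick S2 (covers 5 new) → pick S3 (covers 3 new) → pick S1 (covers 1 new). Total picks: 3.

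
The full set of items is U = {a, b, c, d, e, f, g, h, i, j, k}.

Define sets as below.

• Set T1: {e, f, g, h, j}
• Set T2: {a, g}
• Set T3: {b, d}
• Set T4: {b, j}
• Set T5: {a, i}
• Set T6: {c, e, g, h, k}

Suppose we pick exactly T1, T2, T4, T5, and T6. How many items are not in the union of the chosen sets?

Union of T1, T2, T4, T5, T6 = {a, b, c, e, f, g, h, i, j, k}.
Not covered: d — 1 item.

1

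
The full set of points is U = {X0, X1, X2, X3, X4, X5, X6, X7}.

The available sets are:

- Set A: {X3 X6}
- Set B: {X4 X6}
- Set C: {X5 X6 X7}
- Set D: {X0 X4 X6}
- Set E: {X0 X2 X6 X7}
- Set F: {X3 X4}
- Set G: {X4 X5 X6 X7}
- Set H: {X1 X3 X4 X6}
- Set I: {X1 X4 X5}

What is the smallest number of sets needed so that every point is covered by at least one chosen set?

Take {E, F, I}. Their union is {X0, X1, X2, X3, X4, X5, X6, X7}, which is all 8 points.
Only E contains X2, so E is forced; the remaining 4 points need at least 2 more sets (each remaining set adds at most 3) — so at least 3 sets are needed, and 3 is optimal.

3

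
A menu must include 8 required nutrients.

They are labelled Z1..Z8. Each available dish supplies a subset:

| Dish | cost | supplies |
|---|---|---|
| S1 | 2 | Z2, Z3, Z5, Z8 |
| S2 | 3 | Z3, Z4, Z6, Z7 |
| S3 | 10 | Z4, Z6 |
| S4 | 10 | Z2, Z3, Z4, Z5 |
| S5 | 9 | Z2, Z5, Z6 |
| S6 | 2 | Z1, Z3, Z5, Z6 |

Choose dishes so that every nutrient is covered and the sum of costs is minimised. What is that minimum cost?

7

S1, S2, S6 together cover every nutrient (S1 ∪ S2 ∪ S6 = {Z1, Z2, Z3, Z4, Z5, Z6, Z7, Z8}); total cost 2 + 3 + 2 = 7.
No covering selection has total cost below 7.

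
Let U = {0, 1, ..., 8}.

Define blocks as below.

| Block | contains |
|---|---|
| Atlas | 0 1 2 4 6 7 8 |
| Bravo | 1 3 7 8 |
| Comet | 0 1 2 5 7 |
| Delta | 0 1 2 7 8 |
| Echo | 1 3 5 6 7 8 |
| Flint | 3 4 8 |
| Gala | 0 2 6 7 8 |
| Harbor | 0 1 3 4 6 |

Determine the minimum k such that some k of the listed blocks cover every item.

Take {Atlas, Echo}. Their union is {0, 1, 2, 3, 4, 5, 6, 7, 8}, which is all 9 items.
No single block has all 9 items (the largest, Atlas, has 7), so 2 is optimal.

2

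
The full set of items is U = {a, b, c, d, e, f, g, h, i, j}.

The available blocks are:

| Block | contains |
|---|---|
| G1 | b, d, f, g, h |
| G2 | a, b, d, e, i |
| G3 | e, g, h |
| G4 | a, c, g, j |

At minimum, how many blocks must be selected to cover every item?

G1, G2, and G4 cover everything between them: the union {a, b, c, d, e, f, g, h, i, j} is all of U.
Only G4 contains c, so G4 is forced; the remaining 6 items need at least 2 more blocks (each remaining block adds at most 4) — so at least 3 blocks are needed, and 3 is optimal.

3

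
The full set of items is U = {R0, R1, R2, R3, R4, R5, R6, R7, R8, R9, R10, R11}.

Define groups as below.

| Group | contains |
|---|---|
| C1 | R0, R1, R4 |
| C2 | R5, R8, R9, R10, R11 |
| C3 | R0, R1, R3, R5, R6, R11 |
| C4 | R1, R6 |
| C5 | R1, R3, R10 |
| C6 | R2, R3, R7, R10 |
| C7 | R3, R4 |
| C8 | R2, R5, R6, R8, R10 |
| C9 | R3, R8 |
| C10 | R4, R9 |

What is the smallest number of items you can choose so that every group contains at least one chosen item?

4

H = {R1, R3, R8, R9} meets every group (each contains at least one member of H), and |H| = 4.
No choice of 3 items meets every group, so 4 is the minimum.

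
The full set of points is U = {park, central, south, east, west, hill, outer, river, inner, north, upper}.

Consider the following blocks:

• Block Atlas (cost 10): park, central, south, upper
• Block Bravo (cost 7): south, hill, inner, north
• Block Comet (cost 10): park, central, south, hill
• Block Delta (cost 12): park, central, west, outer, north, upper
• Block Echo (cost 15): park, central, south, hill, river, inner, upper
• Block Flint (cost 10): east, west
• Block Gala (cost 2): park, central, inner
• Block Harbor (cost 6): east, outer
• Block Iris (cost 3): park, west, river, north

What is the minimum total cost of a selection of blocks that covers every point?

24

Echo, Harbor, Iris together cover every point (Echo ∪ Harbor ∪ Iris = {park, central, south, east, west, hill, outer, river, inner, north, upper}); total cost 15 + 6 + 3 = 24.
The greedy pick Gala, Iris, Harbor, Bravo, Atlas costs 28; no covering selection beats 24.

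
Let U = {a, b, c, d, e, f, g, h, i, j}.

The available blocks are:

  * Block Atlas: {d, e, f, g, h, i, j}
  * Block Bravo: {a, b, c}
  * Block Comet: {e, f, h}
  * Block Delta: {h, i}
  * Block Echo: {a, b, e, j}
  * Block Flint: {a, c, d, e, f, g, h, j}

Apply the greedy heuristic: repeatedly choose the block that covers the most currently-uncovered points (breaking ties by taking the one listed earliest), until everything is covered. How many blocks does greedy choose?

3

Greedy: pick Flint (covers 8 new) → pick Atlas (covers 1 new) → pick Bravo (covers 1 new). Total picks: 3.
(The true minimum cover uses only 2 blocks, so greedy is not optimal here.)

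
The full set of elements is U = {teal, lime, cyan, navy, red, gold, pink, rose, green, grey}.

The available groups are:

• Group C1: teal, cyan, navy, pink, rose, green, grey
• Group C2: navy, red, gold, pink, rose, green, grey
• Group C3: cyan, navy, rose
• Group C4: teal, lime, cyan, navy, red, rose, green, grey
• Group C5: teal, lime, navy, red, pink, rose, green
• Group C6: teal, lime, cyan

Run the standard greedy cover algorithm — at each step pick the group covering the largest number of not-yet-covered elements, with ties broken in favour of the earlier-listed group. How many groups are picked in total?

Greedy: pick C4 (covers 8 new) → pick C2 (covers 2 new). Total picks: 2.

2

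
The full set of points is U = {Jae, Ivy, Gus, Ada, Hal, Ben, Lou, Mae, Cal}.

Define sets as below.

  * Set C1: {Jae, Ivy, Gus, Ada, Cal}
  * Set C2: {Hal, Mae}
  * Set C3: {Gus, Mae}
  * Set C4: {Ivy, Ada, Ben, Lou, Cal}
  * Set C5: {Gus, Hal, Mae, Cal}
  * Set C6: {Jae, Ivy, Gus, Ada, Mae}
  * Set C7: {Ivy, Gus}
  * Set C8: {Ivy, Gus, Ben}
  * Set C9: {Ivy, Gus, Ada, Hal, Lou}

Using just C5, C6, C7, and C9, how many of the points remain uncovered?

1

Union of C5, C6, C7, C9 = {Jae, Ivy, Gus, Ada, Hal, Lou, Mae, Cal}.
Not covered: Ben — 1 point.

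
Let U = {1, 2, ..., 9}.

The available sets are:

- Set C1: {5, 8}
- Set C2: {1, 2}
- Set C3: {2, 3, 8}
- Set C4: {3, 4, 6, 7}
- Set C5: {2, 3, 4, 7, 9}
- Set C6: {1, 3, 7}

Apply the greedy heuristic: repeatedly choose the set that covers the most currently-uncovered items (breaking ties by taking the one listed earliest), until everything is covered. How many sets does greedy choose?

Greedy: pick C5 (covers 5 new) → pick C1 (covers 2 new) → pick C2 (covers 1 new) → pick C4 (covers 1 new). Total picks: 4.

4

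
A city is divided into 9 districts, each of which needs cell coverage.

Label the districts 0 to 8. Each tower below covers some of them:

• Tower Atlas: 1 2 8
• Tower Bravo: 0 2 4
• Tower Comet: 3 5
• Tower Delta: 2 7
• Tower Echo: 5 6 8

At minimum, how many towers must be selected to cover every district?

5

Take {Atlas, Bravo, Comet, Delta, Echo}. Their union is {0, 1, 2, 3, 4, 5, 6, 7, 8}, which is all 9 districts.
No 4 of the 5 towers cover everything (all 5 combinations miss at least one district), so 5 is optimal.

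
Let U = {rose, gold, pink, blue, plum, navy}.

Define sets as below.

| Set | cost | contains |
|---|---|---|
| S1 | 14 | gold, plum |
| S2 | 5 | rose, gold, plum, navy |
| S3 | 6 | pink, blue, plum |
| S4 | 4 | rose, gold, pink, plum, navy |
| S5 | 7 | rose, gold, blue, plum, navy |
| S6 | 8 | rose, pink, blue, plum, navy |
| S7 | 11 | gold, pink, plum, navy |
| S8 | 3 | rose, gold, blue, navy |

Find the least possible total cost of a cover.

S4, S8 together cover every point (S4 ∪ S8 = {rose, gold, pink, blue, plum, navy}); total cost 4 + 3 = 7.
No covering selection has total cost below 7.

7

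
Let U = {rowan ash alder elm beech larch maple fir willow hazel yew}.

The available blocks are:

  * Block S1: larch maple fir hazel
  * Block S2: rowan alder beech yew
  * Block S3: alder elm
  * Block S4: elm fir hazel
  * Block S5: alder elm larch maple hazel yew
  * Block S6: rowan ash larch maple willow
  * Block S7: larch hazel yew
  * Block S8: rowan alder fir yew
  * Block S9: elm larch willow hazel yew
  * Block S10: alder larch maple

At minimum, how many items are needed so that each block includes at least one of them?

H = {alder, larch, fir} meets every block (each contains at least one member of H), and |H| = 3.
No choice of 2 items meets every block, so 3 is the minimum.

3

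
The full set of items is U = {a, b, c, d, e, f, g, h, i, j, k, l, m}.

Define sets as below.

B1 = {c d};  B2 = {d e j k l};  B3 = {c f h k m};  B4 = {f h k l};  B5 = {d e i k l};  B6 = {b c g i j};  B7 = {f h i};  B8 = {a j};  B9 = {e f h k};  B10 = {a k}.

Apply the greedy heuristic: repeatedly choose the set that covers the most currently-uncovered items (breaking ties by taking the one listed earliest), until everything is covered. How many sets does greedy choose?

4

Greedy: pick B2 (covers 5 new) → pick B3 (covers 4 new) → pick B6 (covers 3 new) → pick B8 (covers 1 new). Total picks: 4.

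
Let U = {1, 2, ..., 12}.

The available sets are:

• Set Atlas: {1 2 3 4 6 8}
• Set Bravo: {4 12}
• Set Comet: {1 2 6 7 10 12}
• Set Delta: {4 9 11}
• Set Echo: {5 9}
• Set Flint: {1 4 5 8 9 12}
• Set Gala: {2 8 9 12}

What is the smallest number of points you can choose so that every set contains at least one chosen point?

Take H = {2, 9, 12}. Each listed set contains at least one of these, so H is a hitting set of size 3.
No choice of 2 points meets every set, so 3 is the minimum.

3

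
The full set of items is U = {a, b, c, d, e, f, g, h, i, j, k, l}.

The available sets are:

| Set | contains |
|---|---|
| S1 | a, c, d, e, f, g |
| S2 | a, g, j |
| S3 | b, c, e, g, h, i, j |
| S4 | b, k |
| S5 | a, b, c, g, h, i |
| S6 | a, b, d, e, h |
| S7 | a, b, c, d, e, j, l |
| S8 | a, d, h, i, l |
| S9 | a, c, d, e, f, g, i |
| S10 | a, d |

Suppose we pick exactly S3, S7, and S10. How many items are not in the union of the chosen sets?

Union of S3, S7, S10 = {a, b, c, d, e, g, h, i, j, l}.
Not covered: f, k — 2 items.

2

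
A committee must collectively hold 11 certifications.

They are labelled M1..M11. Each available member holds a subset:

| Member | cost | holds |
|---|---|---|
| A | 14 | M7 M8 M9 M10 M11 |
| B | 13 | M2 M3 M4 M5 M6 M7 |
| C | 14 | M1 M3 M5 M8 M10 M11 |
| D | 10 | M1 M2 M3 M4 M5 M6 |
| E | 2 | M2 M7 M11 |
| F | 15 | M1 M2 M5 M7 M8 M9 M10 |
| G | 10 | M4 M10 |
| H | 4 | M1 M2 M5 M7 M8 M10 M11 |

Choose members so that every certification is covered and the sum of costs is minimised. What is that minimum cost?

A, D together cover every certification (A ∪ D = {M1, M2, M3, M4, M5, M6, M7, M8, M9, M10, M11}); total cost 14 + 10 = 24.
The greedy pick H, D, A costs 28; no covering selection beats 24.

24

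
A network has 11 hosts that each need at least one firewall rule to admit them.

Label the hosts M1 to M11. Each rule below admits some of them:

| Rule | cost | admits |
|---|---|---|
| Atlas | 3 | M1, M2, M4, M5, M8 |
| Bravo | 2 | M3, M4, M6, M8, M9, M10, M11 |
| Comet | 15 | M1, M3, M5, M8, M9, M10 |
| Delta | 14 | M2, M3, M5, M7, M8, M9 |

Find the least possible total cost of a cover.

Atlas, Bravo, Delta together cover every host (Atlas ∪ Bravo ∪ Delta = {M1, M2, M3, M4, M5, M6, M7, M8, M9, M10, M11}); total cost 3 + 2 + 14 = 19.
No covering selection has total cost below 19.

19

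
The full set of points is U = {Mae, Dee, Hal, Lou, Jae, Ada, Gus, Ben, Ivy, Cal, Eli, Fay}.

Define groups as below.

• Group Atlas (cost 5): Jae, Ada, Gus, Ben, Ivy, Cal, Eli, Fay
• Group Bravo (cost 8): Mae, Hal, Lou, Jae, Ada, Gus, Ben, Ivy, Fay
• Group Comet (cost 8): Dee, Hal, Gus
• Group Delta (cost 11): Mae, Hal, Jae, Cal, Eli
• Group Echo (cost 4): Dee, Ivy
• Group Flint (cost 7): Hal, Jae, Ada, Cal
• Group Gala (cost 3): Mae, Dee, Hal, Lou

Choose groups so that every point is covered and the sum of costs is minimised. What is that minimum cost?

Atlas, Gala together cover every point (Atlas ∪ Gala = {Mae, Dee, Hal, Lou, Jae, Ada, Gus, Ben, Ivy, Cal, Eli, Fay}); total cost 5 + 3 = 8.
No covering selection has total cost below 8.

8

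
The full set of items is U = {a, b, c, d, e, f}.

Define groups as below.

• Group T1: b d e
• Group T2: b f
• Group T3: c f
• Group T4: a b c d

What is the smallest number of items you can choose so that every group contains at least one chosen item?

Take H = {b, c}. Each listed group contains at least one of these, so H is a hitting set of size 2.
The groups T1, T3 are pairwise disjoint, so any hitting set needs a separate item for each — at least 2. Hence 2 is optimal.

2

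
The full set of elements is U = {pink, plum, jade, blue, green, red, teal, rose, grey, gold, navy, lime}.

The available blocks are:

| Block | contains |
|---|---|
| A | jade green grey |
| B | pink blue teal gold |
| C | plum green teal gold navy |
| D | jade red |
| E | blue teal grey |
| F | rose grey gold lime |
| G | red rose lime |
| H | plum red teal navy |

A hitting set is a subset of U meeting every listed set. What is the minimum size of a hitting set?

3

T = {jade, teal, lime} meets every block (each contains at least one member of T), and |T| = 3.
The blocks A, B, G are pairwise disjoint, so any hitting set needs a separate element for each — at least 3. Hence 3 is optimal.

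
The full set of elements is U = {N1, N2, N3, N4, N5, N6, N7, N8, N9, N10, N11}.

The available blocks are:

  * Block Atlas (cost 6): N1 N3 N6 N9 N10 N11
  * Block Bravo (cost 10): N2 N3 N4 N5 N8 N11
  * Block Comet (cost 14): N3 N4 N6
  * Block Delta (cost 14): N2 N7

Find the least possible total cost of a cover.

30

Atlas, Bravo, Delta together cover every element (Atlas ∪ Bravo ∪ Delta = {N1, N2, N3, N4, N5, N6, N7, N8, N9, N10, N11}); total cost 6 + 10 + 14 = 30.
No covering selection has total cost below 30.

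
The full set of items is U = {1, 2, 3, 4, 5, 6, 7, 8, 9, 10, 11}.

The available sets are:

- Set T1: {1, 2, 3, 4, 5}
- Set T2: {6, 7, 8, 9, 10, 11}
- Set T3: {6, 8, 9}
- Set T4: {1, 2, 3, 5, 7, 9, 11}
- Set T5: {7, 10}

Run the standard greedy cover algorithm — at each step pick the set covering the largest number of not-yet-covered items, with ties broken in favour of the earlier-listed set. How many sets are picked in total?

3

Greedy: pick T4 (covers 7 new) → pick T2 (covers 3 new) → pick T1 (covers 1 new). Total picks: 3.
(The true minimum cover uses only 2 sets, so greedy is not optimal here.)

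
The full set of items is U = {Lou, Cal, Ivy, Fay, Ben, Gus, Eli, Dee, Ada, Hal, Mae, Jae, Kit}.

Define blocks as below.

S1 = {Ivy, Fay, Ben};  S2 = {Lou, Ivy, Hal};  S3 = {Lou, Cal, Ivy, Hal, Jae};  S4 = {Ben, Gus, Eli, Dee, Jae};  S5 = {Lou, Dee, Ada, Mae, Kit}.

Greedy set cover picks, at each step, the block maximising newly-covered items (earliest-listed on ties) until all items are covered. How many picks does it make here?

4

Greedy: pick S3 (covers 5 new) → pick S4 (covers 4 new) → pick S5 (covers 3 new) → pick S1 (covers 1 new). Total picks: 4.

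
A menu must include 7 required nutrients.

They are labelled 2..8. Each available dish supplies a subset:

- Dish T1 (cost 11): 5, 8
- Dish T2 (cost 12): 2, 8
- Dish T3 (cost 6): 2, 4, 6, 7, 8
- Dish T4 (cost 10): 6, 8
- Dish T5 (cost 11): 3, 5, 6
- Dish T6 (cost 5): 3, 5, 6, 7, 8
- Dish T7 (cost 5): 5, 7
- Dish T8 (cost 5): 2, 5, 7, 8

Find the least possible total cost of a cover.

11

T3, T6 together cover every nutrient (T3 ∪ T6 = {2, 3, 4, 5, 6, 7, 8}); total cost 6 + 5 = 11.
No covering selection has total cost below 11.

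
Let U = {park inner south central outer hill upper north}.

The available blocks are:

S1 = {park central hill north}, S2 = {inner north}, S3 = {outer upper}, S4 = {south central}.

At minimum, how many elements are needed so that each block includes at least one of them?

3

H = {inner, central, upper} meets every block (each contains at least one member of H), and |H| = 3.
The blocks S2, S3, S4 are pairwise disjoint, so any hitting set needs a separate element for each — at least 3. Hence 3 is optimal.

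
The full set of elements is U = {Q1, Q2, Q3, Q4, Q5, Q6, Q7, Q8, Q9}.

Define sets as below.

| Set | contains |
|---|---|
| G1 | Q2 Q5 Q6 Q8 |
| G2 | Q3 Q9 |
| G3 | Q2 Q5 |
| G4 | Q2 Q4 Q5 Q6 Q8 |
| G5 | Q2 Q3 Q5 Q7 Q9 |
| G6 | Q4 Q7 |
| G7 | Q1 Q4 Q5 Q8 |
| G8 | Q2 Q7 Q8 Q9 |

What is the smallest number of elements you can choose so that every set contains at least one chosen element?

H = {Q2, Q4, Q9} meets every set (each contains at least one member of H), and |H| = 3.
The sets G2, G3, G6 are pairwise disjoint, so any hitting set needs a separate element for each — at least 3. Hence 3 is optimal.

3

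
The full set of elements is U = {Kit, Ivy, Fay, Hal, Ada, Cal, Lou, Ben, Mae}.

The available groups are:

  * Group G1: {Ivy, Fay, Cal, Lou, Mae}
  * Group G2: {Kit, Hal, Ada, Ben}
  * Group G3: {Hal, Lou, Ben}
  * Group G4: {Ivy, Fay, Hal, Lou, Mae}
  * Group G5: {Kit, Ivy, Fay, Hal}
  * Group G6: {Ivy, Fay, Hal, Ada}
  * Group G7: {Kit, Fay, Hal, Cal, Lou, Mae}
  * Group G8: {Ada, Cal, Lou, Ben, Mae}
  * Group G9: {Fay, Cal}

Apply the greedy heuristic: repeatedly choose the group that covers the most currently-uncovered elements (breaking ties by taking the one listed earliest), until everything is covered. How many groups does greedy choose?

Greedy: pick G7 (covers 6 new) → pick G2 (covers 2 new) → pick G1 (covers 1 new). Total picks: 3.
(The true minimum cover uses only 2 groups, so greedy is not optimal here.)

3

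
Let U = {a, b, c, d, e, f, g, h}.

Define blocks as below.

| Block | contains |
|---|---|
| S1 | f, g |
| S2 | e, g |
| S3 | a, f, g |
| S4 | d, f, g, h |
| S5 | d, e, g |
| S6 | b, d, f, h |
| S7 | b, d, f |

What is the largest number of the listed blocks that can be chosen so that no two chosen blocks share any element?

2

S2, S7 are pairwise disjoint (S2={e,g}; S7={b,d,f}).
Every remaining block overlaps one of these, and no 3 of the listed blocks are pairwise disjoint, so 2 is the maximum.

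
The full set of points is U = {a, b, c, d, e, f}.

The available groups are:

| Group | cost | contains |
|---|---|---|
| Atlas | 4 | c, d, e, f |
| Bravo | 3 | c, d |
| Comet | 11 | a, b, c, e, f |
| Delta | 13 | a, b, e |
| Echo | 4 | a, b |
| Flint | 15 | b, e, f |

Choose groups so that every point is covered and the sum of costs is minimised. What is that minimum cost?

Atlas, Echo together cover every point (Atlas ∪ Echo = {a, b, c, d, e, f}); total cost 4 + 4 = 8.
No covering selection has total cost below 8.

8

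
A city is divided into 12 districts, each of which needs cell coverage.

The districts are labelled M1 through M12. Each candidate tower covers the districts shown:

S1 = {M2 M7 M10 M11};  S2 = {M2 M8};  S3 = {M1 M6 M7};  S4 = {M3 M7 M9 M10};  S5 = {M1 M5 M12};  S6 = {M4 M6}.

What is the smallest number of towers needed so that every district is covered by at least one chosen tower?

Take {S1, S2, S4, S5, S6}. Their union is {M1, M2, M3, M4, M5, M6, M7, M8, M9, M10, M11, M12}, which is all 12 districts.
No 4 of the 6 towers cover everything (all 15 combinations miss at least one district), so 5 is optimal.

5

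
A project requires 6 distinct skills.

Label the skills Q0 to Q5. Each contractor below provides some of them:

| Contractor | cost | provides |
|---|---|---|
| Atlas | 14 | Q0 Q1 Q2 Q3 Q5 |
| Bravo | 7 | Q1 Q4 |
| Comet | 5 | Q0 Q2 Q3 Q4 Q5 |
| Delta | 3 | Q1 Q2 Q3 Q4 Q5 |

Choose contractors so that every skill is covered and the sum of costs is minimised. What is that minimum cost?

8

Comet, Delta together cover every skill (Comet ∪ Delta = {Q0, Q1, Q2, Q3, Q4, Q5}); total cost 5 + 3 = 8.
No covering selection has total cost below 8.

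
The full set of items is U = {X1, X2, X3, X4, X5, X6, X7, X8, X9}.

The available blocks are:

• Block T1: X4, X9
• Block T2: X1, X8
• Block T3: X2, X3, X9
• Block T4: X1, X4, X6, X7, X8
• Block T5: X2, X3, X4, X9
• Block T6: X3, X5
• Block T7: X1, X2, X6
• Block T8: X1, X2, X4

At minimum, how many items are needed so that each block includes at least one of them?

The 3 items {X1, X3, X4} hit every block.
The blocks T1, T6, T7 are pairwise disjoint, so any hitting set needs a separate item for each — at least 3. Hence 3 is optimal.

3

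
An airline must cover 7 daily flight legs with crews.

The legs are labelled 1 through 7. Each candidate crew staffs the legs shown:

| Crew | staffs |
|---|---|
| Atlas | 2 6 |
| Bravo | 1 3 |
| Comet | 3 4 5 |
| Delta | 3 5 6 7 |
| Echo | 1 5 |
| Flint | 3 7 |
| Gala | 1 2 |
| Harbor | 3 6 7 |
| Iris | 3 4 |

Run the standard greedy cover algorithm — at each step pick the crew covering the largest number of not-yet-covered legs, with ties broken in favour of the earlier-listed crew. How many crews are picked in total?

Greedy: pick Delta (covers 4 new) → pick Gala (covers 2 new) → pick Comet (covers 1 new). Total picks: 3.

3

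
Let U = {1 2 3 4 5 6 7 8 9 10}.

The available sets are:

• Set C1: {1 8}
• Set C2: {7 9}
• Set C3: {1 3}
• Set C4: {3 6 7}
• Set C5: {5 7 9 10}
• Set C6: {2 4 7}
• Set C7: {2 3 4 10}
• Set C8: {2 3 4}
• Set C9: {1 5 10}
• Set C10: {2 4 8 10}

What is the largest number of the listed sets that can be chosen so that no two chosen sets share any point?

3

C1, C2, C7 are pairwise disjoint (C1={1,8}; C2={7,9}; C7={2,3,4,10}).
Every remaining set overlaps one of these, and no 4 of the listed sets are pairwise disjoint, so 3 is the maximum.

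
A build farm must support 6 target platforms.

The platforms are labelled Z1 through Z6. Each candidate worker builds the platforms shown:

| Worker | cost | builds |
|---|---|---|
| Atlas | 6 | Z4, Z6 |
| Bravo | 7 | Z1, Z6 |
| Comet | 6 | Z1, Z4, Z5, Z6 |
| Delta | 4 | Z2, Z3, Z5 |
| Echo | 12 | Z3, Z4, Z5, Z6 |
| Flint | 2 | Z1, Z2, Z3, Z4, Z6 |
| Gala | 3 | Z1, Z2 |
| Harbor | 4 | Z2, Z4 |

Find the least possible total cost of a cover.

6

Delta, Flint together cover every platform (Delta ∪ Flint = {Z1, Z2, Z3, Z4, Z5, Z6}); total cost 4 + 2 = 6.
No covering selection has total cost below 6.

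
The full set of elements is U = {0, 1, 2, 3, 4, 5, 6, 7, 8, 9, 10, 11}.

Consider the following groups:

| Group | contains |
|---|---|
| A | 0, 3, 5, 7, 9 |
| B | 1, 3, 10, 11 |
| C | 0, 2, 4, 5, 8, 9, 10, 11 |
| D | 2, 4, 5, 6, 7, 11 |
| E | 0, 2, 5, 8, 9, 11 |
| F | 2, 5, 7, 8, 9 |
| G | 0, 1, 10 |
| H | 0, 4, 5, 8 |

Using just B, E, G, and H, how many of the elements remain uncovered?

Union of B, E, G, H = {0, 1, 2, 3, 4, 5, 8, 9, 10, 11}.
Not covered: 6, 7 — 2 elements.

2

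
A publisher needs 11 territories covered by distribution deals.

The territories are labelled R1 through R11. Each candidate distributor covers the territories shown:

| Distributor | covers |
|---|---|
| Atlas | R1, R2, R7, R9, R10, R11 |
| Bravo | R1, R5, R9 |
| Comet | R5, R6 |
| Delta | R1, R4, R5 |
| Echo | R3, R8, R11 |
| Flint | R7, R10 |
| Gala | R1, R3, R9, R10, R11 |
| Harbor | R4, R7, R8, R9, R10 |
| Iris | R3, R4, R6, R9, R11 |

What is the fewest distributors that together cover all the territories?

4

Take {Atlas, Comet, Delta, Echo}. Their union is {R1, R2, R3, R4, R5, R6, R7, R8, R9, R10, R11}, which is all 11 territories.
No 3 of the 9 distributors cover everything (all 84 combinations miss at least one territory), so 4 is optimal.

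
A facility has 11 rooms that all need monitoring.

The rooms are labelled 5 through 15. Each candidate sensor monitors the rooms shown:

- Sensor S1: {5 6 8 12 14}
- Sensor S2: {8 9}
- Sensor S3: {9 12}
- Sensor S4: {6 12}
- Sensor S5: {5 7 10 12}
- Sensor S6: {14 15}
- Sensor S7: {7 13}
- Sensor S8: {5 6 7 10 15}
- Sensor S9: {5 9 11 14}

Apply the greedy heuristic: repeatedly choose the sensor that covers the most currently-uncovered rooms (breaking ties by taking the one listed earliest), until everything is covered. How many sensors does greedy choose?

Greedy: pick S1 (covers 5 new) → pick S8 (covers 3 new) → pick S9 (covers 2 new) → pick S7 (covers 1 new). Total picks: 4.

4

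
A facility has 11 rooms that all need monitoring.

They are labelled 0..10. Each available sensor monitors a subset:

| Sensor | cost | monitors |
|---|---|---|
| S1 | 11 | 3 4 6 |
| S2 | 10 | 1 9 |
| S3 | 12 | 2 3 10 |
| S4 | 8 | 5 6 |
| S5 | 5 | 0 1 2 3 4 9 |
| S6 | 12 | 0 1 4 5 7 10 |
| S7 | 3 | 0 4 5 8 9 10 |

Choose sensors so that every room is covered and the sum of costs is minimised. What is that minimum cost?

28

S4, S5, S6, S7 together cover every room (S4 ∪ S5 ∪ S6 ∪ S7 = {0, 1, 2, 3, 4, 5, 6, 7, 8, 9, 10}); total cost 8 + 5 + 12 + 3 = 28.
No covering selection has total cost below 28.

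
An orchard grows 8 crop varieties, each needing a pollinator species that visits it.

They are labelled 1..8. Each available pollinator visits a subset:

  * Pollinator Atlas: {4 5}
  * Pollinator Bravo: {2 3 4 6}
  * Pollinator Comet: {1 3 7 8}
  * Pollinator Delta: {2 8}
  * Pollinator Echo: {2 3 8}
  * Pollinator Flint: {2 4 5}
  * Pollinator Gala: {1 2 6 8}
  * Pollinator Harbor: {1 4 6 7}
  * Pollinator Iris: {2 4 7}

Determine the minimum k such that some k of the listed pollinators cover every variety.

3

Take {Atlas, Bravo, Comet}. Their union is {1, 2, 3, 4, 5, 6, 7, 8}, which is all 8 varieties.
No 2 of the 9 pollinators cover everything (all 36 combinations miss at least one variety), so 3 is optimal.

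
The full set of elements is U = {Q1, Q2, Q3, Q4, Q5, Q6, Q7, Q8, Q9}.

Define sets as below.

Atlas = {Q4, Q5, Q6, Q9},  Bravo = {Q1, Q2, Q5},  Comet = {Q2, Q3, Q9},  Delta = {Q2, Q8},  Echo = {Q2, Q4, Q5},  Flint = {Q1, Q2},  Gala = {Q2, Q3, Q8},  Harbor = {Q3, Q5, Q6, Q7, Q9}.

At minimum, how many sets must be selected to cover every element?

4

Echo and Flint and Gala and Harbor together: Echo ∪ Flint ∪ Gala ∪ Harbor = {Q1, Q2, Q3, Q4, Q5, Q6, Q7, Q8, Q9} — every element is covered.
No 3 of the 8 sets cover everything (all 56 combinations miss at least one element), so 4 is optimal.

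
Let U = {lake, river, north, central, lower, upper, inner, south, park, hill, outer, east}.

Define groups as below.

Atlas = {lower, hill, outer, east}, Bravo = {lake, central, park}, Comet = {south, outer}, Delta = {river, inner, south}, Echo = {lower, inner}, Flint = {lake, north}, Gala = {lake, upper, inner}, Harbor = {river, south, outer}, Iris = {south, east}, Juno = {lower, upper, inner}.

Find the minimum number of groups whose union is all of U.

Atlas and Bravo and Flint and Gala and Harbor together: Atlas ∪ Bravo ∪ Flint ∪ Gala ∪ Harbor = {lake, river, north, central, lower, upper, inner, south, park, hill, outer, east} — every item is covered.
No 4 of the 10 groups cover everything (all 210 combinations miss at least one item), so 5 is optimal.

5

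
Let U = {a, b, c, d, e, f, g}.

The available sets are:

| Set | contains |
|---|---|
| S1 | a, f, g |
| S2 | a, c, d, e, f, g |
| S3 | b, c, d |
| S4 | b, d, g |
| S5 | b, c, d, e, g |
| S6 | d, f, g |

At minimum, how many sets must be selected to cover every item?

2

S2 and S4 together: S2 ∪ S4 = {a, b, c, d, e, f, g} — every item is covered.
No single set has all 7 items (the largest, S2, has 6), so 2 is optimal.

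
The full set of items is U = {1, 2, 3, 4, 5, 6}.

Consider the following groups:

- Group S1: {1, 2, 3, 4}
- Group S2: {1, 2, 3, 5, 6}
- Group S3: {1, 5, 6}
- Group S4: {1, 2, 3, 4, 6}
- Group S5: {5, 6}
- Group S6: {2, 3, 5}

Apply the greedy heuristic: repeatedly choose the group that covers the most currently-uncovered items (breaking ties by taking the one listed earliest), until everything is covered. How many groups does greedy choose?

2

Greedy: pick S2 (covers 5 new) → pick S1 (covers 1 new). Total picks: 2.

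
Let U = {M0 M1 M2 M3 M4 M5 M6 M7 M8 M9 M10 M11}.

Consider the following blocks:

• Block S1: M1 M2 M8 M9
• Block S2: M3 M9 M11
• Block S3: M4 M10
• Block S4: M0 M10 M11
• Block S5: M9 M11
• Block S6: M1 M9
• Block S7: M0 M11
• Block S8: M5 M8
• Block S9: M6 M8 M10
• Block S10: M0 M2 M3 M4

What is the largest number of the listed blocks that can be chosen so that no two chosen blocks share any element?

S3, S6, S7, S8 are pairwise disjoint (S3={M4,M10}; S6={M1,M9}; S7={M0,M11}; S8={M5,M8}).
Every remaining block overlaps one of these, and no 5 of the listed blocks are pairwise disjoint, so 4 is the maximum.

4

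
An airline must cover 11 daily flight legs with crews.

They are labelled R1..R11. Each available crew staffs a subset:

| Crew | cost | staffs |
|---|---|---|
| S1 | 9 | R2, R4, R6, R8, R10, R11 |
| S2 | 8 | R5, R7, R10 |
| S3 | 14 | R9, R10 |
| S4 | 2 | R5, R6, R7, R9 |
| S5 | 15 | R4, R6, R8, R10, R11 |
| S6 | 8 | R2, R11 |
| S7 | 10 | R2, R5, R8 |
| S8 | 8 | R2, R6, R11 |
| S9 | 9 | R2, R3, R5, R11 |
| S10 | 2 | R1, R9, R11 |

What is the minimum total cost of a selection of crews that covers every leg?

22

S1, S4, S9, S10 together cover every leg (S1 ∪ S4 ∪ S9 ∪ S10 = {R1, R2, R3, R4, R5, R6, R7, R8, R9, R10, R11}); total cost 9 + 2 + 9 + 2 = 22.
No covering selection has total cost below 22.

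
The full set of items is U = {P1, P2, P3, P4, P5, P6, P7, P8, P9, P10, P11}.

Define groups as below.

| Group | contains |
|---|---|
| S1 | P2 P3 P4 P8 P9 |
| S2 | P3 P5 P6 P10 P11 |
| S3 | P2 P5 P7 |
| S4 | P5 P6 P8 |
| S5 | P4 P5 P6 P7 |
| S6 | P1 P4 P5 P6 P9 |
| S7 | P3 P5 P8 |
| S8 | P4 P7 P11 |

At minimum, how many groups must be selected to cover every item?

Take {S1, S2, S6, S8}. Their union is {P1, P2, P3, P4, P5, P6, P7, P8, P9, P10, P11}, which is all 11 items.
No 3 of the 8 groups cover everything (all 56 combinations miss at least one item), so 4 is optimal.

4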